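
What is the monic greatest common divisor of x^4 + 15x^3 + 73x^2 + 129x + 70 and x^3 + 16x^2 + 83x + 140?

x^2 + 12x + 35

Euclidean algorithm in ℚ[x]:
  x^4 + 15x^3 + 73x^2 + 129x + 70 = (x - 1)(x^3 + 16x^2 + 83x + 140) + (6x^2 + 72x + 210)
  x^3 + 16x^2 + 83x + 140 = ((1/6)x + 2/3)(6x^2 + 72x + 210) + (0)
Last nonzero remainder: 6x^2 + 72x + 210. Dividing through by 6 gives the monic gcd x^2 + 12x + 35.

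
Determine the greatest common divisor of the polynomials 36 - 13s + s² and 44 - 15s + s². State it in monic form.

-4 + s

By polynomial division,
  s² - 13s + 36 = (s² - 15s + 44) + (2s - 8)
  s² - 15s + 44 = ((1/2)s - 11/2)(2s - 8) + (0)
Last nonzero remainder: 2s - 8. Dividing through by 2 gives the monic gcd s - 4.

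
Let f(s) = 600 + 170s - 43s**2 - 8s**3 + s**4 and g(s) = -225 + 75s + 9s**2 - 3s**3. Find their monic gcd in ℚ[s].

By polynomial division,
  s**4 - 8s**3 - 43s**2 + 170s + 600 = (-(1/3)s + 5/3)(-3s**3 + 9s**2 + 75s - 225) + (-33s**2 - 30s + 975)
  -3s**3 + 9s**2 + 75s - 225 = ((1/11)s - 43/121)(-33s**2 - 30s + 975) + (-(2940/121)s + 14700/121)
  -33s**2 - 30s + 975 = ((1331/980)s + 1573/196)(-(2940/121)s + 14700/121) + (0)
Last nonzero remainder: -(2940/121)s + 14700/121. Dividing through by -2940/121 gives the monic gcd s - 5.

-5 + s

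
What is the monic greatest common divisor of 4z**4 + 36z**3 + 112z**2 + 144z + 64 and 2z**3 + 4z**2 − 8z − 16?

z**2 + 4z + 4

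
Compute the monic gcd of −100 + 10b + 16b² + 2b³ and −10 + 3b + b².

Apply the Euclidean algorithm:
  2b³ + 16b² + 10b − 100 = (2b + 10)(b² + 3b − 10) + (0)
The last nonzero remainder b² + 3b − 10 is already monic.

−10 + 3b + b²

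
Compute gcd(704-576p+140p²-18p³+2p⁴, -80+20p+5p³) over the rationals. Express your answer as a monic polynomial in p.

Euclidean algorithm in ℚ[p]:
  2p⁴-18p³+140p²-576p+704 = ((2/5)p-18/5)(5p³+20p-80) + (132p²-472p+416)
  5p³+20p-80 = ((5/132)p+295/2178)(132p²-472p+416) + ((74240/1089)p-148480/1089)
  132p²-472p+416 = ((35937/18560)p-14157/4640)((74240/1089)p-148480/1089) + (0)
Last nonzero remainder: (74240/1089)p-148480/1089. Dividing through by 74240/1089 gives the monic gcd p-2.

-2+p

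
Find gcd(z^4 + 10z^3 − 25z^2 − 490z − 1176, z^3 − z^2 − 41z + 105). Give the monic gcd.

z + 7

Apply the Euclidean algorithm:
  z^4 + 10z^3 − 25z^2 − 490z − 1176 = (z + 11)(z^3 − z^2 − 41z + 105) + (27z^2 − 144z − 2331)
  z^3 − z^2 − 41z + 105 = ((1/27)z + 13/81)(27z^2 − 144z − 2331) + ((616/9)z + 4312/9)
  27z^2 − 144z − 2331 = ((243/616)z − 2997/616)((616/9)z + 4312/9) + (0)
Last nonzero remainder: (616/9)z + 4312/9. Dividing through by 616/9 gives the monic gcd z + 7.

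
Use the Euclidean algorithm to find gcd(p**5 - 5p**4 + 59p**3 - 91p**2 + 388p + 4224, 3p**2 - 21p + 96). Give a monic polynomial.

Repeated division with remainder:
  p**5 - 5p**4 + 59p**3 - 91p**2 + 388p + 4224 = ((1/3)p**3 + (2/3)p**2 + (41/3)p + 44)(3p**2 - 21p + 96) + (0)
Last nonzero remainder: 3p**2 - 21p + 96. Dividing through by 3 gives the monic gcd p**2 - 7p + 32.

p**2 - 7p + 32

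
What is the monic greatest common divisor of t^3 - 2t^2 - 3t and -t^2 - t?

By polynomial division,
  t^3 - 2t^2 - 3t = (-t + 3)(-t^2 - t) + (0)
Last nonzero remainder: -t^2 - t. Dividing through by -1 gives the monic gcd t^2 + t.

t^2 + t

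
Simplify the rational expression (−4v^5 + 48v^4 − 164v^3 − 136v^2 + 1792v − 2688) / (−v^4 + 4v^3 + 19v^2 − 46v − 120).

By polynomial division,
  −4v^5 + 48v^4 − 164v^3 − 136v^2 + 1792v − 2688 = (4v − 32)(−v^4 + 4v^3 + 19v^2 − 46v − 120) + (−112v^3 + 656v^2 + 800v − 6528)
  −v^4 + 4v^3 + 19v^2 − 46v − 120 = ((1/112)v + 13/784)(−112v^3 + 656v^2 + 800v − 6528) + ((48/49)v^2 − (48/49)v − 576/49)
  −112v^3 + 656v^2 + 800v − 6528 = (−(343/3)v + 1666/3)((48/49)v^2 − (48/49)v − 576/49) + (0)
Last nonzero remainder: (48/49)v^2 − (48/49)v − 576/49. Dividing through by 48/49 gives the monic gcd v^2 − v − 12.
Cancel v^2 − v − 12 from numerator and denominator to get the reduced form.

(4v^3 − 44v^2 + 168v − 224)/(v^2 − 3v − 10)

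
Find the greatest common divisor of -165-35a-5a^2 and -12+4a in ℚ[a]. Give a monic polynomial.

1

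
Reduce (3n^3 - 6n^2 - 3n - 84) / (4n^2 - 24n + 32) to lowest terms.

(3n^2 + 6n + 21)/(4n - 8)

Euclidean algorithm in ℚ[n]:
  3n^3 - 6n^2 - 3n - 84 = ((3/4)n + 3)(4n^2 - 24n + 32) + (45n - 180)
  4n^2 - 24n + 32 = ((4/45)n - 8/45)(45n - 180) + (0)
Last nonzero remainder: 45n - 180. Dividing through by 45 gives the monic gcd n - 4.
Cancel n - 4 from numerator and denominator to get the reduced form.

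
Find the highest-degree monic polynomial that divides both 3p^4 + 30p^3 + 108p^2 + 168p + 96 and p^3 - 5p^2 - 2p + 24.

By polynomial division,
  3p^4 + 30p^3 + 108p^2 + 168p + 96 = (3p + 45)(p^3 - 5p^2 - 2p + 24) + (339p^2 + 186p - 984)
  p^3 - 5p^2 - 2p + 24 = ((1/339)p - 209/12769)(339p^2 + 186p - 984) + ((50400/12769)p + 100800/12769)
  339p^2 + 186p - 984 = ((1442897/16800)p - 523529/4200)((50400/12769)p + 100800/12769) + (0)
Last nonzero remainder: (50400/12769)p + 100800/12769. Dividing through by 50400/12769 gives the monic gcd p + 2.

p + 2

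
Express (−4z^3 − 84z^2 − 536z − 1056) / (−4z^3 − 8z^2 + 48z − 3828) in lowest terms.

By polynomial division,
  −4z^3 − 84z^2 − 536z − 1056 = (−4z^3 − 8z^2 + 48z − 3828) + (−76z^2 − 584z + 2772)
  −4z^3 − 8z^2 + 48z − 3828 = ((1/19)z − 108/361)(−76z^2 − 584z + 2772) + (−(98412/361)z − 1082532/361)
  −76z^2 − 584z + 2772 = ((6859/24603)z − 7581/8201)(−(98412/361)z − 1082532/361) + (0)
Last nonzero remainder: −(98412/361)z − 1082532/361. Dividing through by −98412/361 gives the monic gcd z + 11.
Cancel z + 11 from numerator and denominator to get the reduced form.

(z^2 + 10z + 24)/(z^2 − 9z + 87)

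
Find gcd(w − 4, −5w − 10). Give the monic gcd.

Repeated division with remainder:
  w − 4 = (−1/5)(−5w − 10) + (−6)
  −5w − 10 = ((5/6)w + 5/3)(−6) + (0)
The last nonzero remainder is the constant −6, so the polynomials are coprime and gcd = 1.

1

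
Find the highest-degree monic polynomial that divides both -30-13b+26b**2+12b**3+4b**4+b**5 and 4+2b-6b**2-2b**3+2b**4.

-1+b**2

By polynomial division,
  b**5+4b**4+12b**3+26b**2-13b-30 = ((1/2)b+5/2)(2b**4-2b**3-6b**2+2b+4) + (20b**3+40b**2-20b-40)
  2b**4-2b**3-6b**2+2b+4 = ((1/10)b-3/10)(20b**3+40b**2-20b-40) + (8b**2-8)
  20b**3+40b**2-20b-40 = ((5/2)b+5)(8b**2-8) + (0)
Last nonzero remainder: 8b**2-8. Dividing through by 8 gives the monic gcd b**2-1.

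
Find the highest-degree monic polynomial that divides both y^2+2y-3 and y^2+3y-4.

y-1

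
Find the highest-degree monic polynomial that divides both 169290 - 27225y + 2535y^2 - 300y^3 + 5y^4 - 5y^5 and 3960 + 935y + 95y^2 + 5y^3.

99 + 11y + y^2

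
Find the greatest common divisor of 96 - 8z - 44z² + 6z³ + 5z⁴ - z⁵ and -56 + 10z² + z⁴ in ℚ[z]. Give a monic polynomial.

Repeated division with remainder:
  -z⁵ + 5z⁴ + 6z³ - 44z² - 8z + 96 = (-z + 5)(z⁴ + 10z² - 56) + (16z³ - 94z² - 64z + 376)
  z⁴ + 10z² - 56 = ((1/16)z + 47/128)(16z³ - 94z² - 64z + 376) + ((3105/64)z² - 3105/16)
  16z³ - 94z² - 64z + 376 = ((1024/3105)z - 6016/3105)((3105/64)z² - 3105/16) + (0)
Last nonzero remainder: (3105/64)z² - 3105/16. Dividing through by 3105/64 gives the monic gcd z² - 4.

-4 + z²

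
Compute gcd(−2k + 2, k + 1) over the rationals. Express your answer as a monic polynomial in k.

1

Euclidean algorithm in ℚ[k]:
  −2k + 2 = (−2)(k + 1) + (4)
  k + 1 = ((1/4)k + 1/4)(4) + (0)
The last nonzero remainder is the constant 4, so the polynomials are coprime and gcd = 1.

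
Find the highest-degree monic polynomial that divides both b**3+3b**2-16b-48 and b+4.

By polynomial division,
  b**3+3b**2-16b-48 = (b**2-b-12)(b+4) + (0)
The last nonzero remainder b+4 is already monic.

b+4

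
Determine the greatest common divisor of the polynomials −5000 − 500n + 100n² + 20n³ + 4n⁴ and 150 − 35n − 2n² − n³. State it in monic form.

50 + 5n + n²

Euclidean algorithm in ℚ[n]:
  4n⁴ + 20n³ + 100n² − 500n − 5000 = (−4n − 12)(−n³ − 2n² − 35n + 150) + (−64n² − 320n − 3200)
  −n³ − 2n² − 35n + 150 = ((1/64)n − 3/64)(−64n² − 320n − 3200) + (0)
Last nonzero remainder: −64n² − 320n − 3200. Dividing through by −64 gives the monic gcd n² + 5n + 50.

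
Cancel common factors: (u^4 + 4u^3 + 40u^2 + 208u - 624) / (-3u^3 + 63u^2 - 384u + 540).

(-u^3 - 6u^2 - 52u - 312)/(3u^2 - 57u + 270)

By polynomial division,
  u^4 + 4u^3 + 40u^2 + 208u - 624 = (-(1/3)u - 25/3)(-3u^3 + 63u^2 - 384u + 540) + (437u^2 - 2812u + 3876)
  -3u^3 + 63u^2 - 384u + 540 = (-(3/437)u + 1005/10051)(437u^2 - 2812u + 3876) + (-(40320/529)u + 80640/529)
  437u^2 - 2812u + 3876 = (-(231173/40320)u + 170867/6720)(-(40320/529)u + 80640/529) + (0)
Last nonzero remainder: -(40320/529)u + 80640/529. Dividing through by -40320/529 gives the monic gcd u - 2.
Cancel u - 2 from numerator and denominator to get the reduced form.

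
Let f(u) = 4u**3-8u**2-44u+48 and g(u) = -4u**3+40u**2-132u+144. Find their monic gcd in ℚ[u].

u-4

Apply the Euclidean algorithm:
  4u**3-8u**2-44u+48 = (-1)(-4u**3+40u**2-132u+144) + (32u**2-176u+192)
  -4u**3+40u**2-132u+144 = (-(1/8)u+9/16)(32u**2-176u+192) + (-9u+36)
  32u**2-176u+192 = (-(32/9)u+16/3)(-9u+36) + (0)
Last nonzero remainder: -9u+36. Dividing through by -9 gives the monic gcd u-4.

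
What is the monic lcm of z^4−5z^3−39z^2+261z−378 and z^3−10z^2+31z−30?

By polynomial division,
  z^4−5z^3−39z^2+261z−378 = (z+5)(z^3−10z^2+31z−30) + (−20z^2+136z−228)
  z^3−10z^2+31z−30 = (−(1/20)z+4/25)(−20z^2+136z−228) + (−(54/25)z+162/25)
  −20z^2+136z−228 = ((250/27)z−950/27)(−(54/25)z+162/25) + (0)
Last nonzero remainder: −(54/25)z+162/25. Dividing through by −54/25 gives the monic gcd z−3.
Then lcm(f, g) = f·g / gcd(f, g); expanding and making the result monic gives the answer.

z^6−12z^5+6z^4+484z^3−2595z^2+5256z−3780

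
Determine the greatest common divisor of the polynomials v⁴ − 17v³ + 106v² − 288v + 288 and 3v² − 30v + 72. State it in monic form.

v² − 10v + 24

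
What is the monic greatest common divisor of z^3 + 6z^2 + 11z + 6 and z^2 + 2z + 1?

By polynomial division,
  z^3 + 6z^2 + 11z + 6 = (z + 4)(z^2 + 2z + 1) + (2z + 2)
  z^2 + 2z + 1 = ((1/2)z + 1/2)(2z + 2) + (0)
Last nonzero remainder: 2z + 2. Dividing through by 2 gives the monic gcd z + 1.

z + 1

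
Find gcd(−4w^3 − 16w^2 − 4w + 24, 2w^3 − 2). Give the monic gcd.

w − 1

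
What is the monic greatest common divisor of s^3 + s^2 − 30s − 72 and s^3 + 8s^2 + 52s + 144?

By polynomial division,
  s^3 + s^2 − 30s − 72 = (s^3 + 8s^2 + 52s + 144) + (−7s^2 − 82s − 216)
  s^3 + 8s^2 + 52s + 144 = (−(1/7)s + 26/49)(−7s^2 − 82s − 216) + ((3168/49)s + 12672/49)
  −7s^2 − 82s − 216 = (−(343/3168)s − 147/176)((3168/49)s + 12672/49) + (0)
Last nonzero remainder: (3168/49)s + 12672/49. Dividing through by 3168/49 gives the monic gcd s + 4.

s + 4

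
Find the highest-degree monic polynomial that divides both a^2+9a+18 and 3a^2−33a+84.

1

Repeated division with remainder:
  a^2+9a+18 = (1/3)(3a^2−33a+84) + (20a−10)
  3a^2−33a+84 = ((3/20)a−63/40)(20a−10) + (273/4)
  20a−10 = ((80/273)a−40/273)(273/4) + (0)
The last nonzero remainder is the constant 273/4, so the polynomials are coprime and gcd = 1.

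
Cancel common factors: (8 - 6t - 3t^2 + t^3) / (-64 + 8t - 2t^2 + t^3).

Apply the Euclidean algorithm:
  t^3 - 3t^2 - 6t + 8 = (t^3 - 2t^2 + 8t - 64) + (-t^2 - 14t + 72)
  t^3 - 2t^2 + 8t - 64 = (-t + 16)(-t^2 - 14t + 72) + (304t - 1216)
  -t^2 - 14t + 72 = (-(1/304)t - 9/152)(304t - 1216) + (0)
Last nonzero remainder: 304t - 1216. Dividing through by 304 gives the monic gcd t - 4.
Cancel t - 4 from numerator and denominator to get the reduced form.

(-2 + t + t^2)/(16 + 2t + t^2)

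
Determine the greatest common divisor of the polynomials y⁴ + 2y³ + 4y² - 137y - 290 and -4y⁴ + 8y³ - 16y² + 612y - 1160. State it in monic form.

Euclidean algorithm in ℚ[y]:
  y⁴ + 2y³ + 4y² - 137y - 290 = (-1/4)(-4y⁴ + 8y³ - 16y² + 612y - 1160) + (4y³ + 16y - 580)
  -4y⁴ + 8y³ - 16y² + 612y - 1160 = (-y + 2)(4y³ + 16y - 580) + (0)
Last nonzero remainder: 4y³ + 16y - 580. Dividing through by 4 gives the monic gcd y³ + 4y - 145.

y³ + 4y - 145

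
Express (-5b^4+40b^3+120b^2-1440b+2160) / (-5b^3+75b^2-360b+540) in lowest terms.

(b^2+4b-12)/(b-3)

Euclidean algorithm in ℚ[b]:
  -5b^4+40b^3+120b^2-1440b+2160 = (b+7)(-5b^3+75b^2-360b+540) + (-45b^2+540b-1620)
  -5b^3+75b^2-360b+540 = ((1/9)b-1/3)(-45b^2+540b-1620) + (0)
Last nonzero remainder: -45b^2+540b-1620. Dividing through by -45 gives the monic gcd b^2-12b+36.
Cancel b^2-12b+36 from numerator and denominator to get the reduced form.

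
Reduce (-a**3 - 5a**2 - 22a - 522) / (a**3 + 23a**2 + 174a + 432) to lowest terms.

(-a**2 + 4a - 58)/(a**2 + 14a + 48)

By polynomial division,
  -a**3 - 5a**2 - 22a - 522 = (-1)(a**3 + 23a**2 + 174a + 432) + (18a**2 + 152a - 90)
  a**3 + 23a**2 + 174a + 432 = ((1/18)a + 131/162)(18a**2 + 152a - 90) + ((4543/81)a + 4543/9)
  18a**2 + 152a - 90 = ((1458/4543)a - 810/4543)((4543/81)a + 4543/9) + (0)
Last nonzero remainder: (4543/81)a + 4543/9. Dividing through by 4543/81 gives the monic gcd a + 9.
Cancel a + 9 from numerator and denominator to get the reduced form.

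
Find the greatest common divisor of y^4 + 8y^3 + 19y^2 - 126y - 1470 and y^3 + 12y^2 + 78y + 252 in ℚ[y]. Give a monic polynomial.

y^2 + 6y + 42

Euclidean algorithm in ℚ[y]:
  y^4 + 8y^3 + 19y^2 - 126y - 1470 = (y - 4)(y^3 + 12y^2 + 78y + 252) + (-11y^2 - 66y - 462)
  y^3 + 12y^2 + 78y + 252 = (-(1/11)y - 6/11)(-11y^2 - 66y - 462) + (0)
Last nonzero remainder: -11y^2 - 66y - 462. Dividing through by -11 gives the monic gcd y^2 + 6y + 42.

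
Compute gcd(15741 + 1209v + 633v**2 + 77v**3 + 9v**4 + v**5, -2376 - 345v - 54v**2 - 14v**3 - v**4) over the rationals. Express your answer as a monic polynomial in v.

Euclidean algorithm in ℚ[v]:
  v**5 + 9v**4 + 77v**3 + 633v**2 + 1209v + 15741 = (-v + 5)(-v**4 - 14v**3 - 54v**2 - 345v - 2376) + (93v**3 + 558v**2 + 558v + 27621)
  -v**4 - 14v**3 - 54v**2 - 345v - 2376 = (-(1/93)v - 8/93)(93v**3 + 558v**2 + 558v + 27621) + (0)
Last nonzero remainder: 93v**3 + 558v**2 + 558v + 27621. Dividing through by 93 gives the monic gcd v**3 + 6v**2 + 6v + 297.

297 + 6v + 6v**2 + v**3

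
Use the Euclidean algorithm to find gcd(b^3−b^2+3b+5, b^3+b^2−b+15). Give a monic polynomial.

b^2−2b+5

Repeated division with remainder:
  b^3−b^2+3b+5 = (b^3+b^2−b+15) + (−2b^2+4b−10)
  b^3+b^2−b+15 = (−(1/2)b−3/2)(−2b^2+4b−10) + (0)
Last nonzero remainder: −2b^2+4b−10. Dividing through by −2 gives the monic gcd b^2−2b+5.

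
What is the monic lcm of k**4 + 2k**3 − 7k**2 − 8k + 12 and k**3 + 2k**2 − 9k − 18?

Euclidean algorithm in ℚ[k]:
  k**4 + 2k**3 − 7k**2 − 8k + 12 = (k)(k**3 + 2k**2 − 9k − 18) + (2k**2 + 10k + 12)
  k**3 + 2k**2 − 9k − 18 = ((1/2)k − 3/2)(2k**2 + 10k + 12) + (0)
Last nonzero remainder: 2k**2 + 10k + 12. Dividing through by 2 gives the monic gcd k**2 + 5k + 6.
Then lcm(f, g) = f·g / gcd(f, g); expanding and making the result monic gives the answer.

k**5 − k**4 − 13k**3 + 13k**2 + 36k − 36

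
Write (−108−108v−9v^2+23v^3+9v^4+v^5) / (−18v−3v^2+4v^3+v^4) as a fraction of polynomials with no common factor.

(6+5v+v^2)/(v)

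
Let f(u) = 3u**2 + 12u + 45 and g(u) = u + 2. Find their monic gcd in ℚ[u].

1

By polynomial division,
  3u**2 + 12u + 45 = (3u + 6)(u + 2) + (33)
  u + 2 = ((1/33)u + 2/33)(33) + (0)
The last nonzero remainder is the constant 33, so the polynomials are coprime and gcd = 1.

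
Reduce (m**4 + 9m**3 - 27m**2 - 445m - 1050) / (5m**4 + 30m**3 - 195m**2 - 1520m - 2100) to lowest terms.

(m + 5)/(5m + 10)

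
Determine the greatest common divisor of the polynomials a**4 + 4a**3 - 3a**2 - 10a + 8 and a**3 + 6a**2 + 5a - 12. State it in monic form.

a**2 + 3a - 4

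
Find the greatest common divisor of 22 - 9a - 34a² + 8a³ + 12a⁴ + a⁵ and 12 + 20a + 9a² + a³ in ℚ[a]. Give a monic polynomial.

2 + 3a + a²

By polynomial division,
  a⁵ + 12a⁴ + 8a³ - 34a² - 9a + 22 = (a² + 3a - 39)(a³ + 9a² + 20a + 12) + (245a² + 735a + 490)
  a³ + 9a² + 20a + 12 = ((1/245)a + 6/245)(245a² + 735a + 490) + (0)
Last nonzero remainder: 245a² + 735a + 490. Dividing through by 245 gives the monic gcd a² + 3a + 2.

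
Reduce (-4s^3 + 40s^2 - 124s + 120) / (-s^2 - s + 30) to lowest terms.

Repeated division with remainder:
  -4s^3 + 40s^2 - 124s + 120 = (4s - 44)(-s^2 - s + 30) + (-288s + 1440)
  -s^2 - s + 30 = ((1/288)s + 1/48)(-288s + 1440) + (0)
Last nonzero remainder: -288s + 1440. Dividing through by -288 gives the monic gcd s - 5.
Cancel s - 5 from numerator and denominator to get the reduced form.

(4s^2 - 20s + 24)/(s + 6)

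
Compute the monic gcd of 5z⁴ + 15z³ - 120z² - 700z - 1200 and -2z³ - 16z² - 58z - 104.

z + 4

Euclidean algorithm in ℚ[z]:
  5z⁴ + 15z³ - 120z² - 700z - 1200 = (-(5/2)z + 25/2)(-2z³ - 16z² - 58z - 104) + (-65z² - 235z + 100)
  -2z³ - 16z² - 58z - 104 = ((2/65)z + 114/845)(-65z² - 235z + 100) + (-(4964/169)z - 19856/169)
  -65z² - 235z + 100 = ((10985/4964)z - 4225/4964)(-(4964/169)z - 19856/169) + (0)
Last nonzero remainder: -(4964/169)z - 19856/169. Dividing through by -4964/169 gives the monic gcd z + 4.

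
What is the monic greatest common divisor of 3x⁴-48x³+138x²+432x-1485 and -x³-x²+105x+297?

x²-8x-33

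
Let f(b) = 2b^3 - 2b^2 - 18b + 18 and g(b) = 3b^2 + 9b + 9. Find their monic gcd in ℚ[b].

1

By polynomial division,
  2b^3 - 2b^2 - 18b + 18 = ((2/3)b - 8/3)(3b^2 + 9b + 9) + (42)
  3b^2 + 9b + 9 = ((1/14)b^2 + (3/14)b + 3/14)(42) + (0)
The last nonzero remainder is the constant 42, so the polynomials are coprime and gcd = 1.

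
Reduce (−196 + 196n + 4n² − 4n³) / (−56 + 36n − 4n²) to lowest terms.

Euclidean algorithm in ℚ[n]:
  −4n³ + 4n² + 196n − 196 = (n + 8)(−4n² + 36n − 56) + (−36n + 252)
  −4n² + 36n − 56 = ((1/9)n − 2/9)(−36n + 252) + (0)
Last nonzero remainder: −36n + 252. Dividing through by −36 gives the monic gcd n − 7.
Cancel n − 7 from numerator and denominator to get the reduced form.

(−7 + 6n + n²)/(−2 + n)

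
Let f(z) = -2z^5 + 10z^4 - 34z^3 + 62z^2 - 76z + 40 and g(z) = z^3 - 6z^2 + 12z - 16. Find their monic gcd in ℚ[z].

z^2 - 2z + 4

Apply the Euclidean algorithm:
  -2z^5 + 10z^4 - 34z^3 + 62z^2 - 76z + 40 = (-2z^2 - 2z - 22)(z^3 - 6z^2 + 12z - 16) + (-78z^2 + 156z - 312)
  z^3 - 6z^2 + 12z - 16 = (-(1/78)z + 2/39)(-78z^2 + 156z - 312) + (0)
Last nonzero remainder: -78z^2 + 156z - 312. Dividing through by -78 gives the monic gcd z^2 - 2z + 4.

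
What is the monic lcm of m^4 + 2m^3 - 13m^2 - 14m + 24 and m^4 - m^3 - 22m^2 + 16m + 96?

m^5 - 2m^4 - 21m^3 + 38m^2 + 80m - 96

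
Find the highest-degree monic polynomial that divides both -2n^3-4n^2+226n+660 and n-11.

n-11

Euclidean algorithm in ℚ[n]:
  -2n^3-4n^2+226n+660 = (-2n^2-26n-60)(n-11) + (0)
The last nonzero remainder n-11 is already monic.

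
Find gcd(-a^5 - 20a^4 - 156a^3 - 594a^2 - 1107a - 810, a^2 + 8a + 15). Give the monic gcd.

Euclidean algorithm in ℚ[a]:
  -a^5 - 20a^4 - 156a^3 - 594a^2 - 1107a - 810 = (-a^3 - 12a^2 - 45a - 54)(a^2 + 8a + 15) + (0)
The last nonzero remainder a^2 + 8a + 15 is already monic.

a^2 + 8a + 15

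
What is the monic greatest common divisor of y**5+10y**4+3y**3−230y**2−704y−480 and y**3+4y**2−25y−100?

Euclidean algorithm in ℚ[y]:
  y**5+10y**4+3y**3−230y**2−704y−480 = (y**2+6y+4)(y**3+4y**2−25y−100) + (4y**2−4y−80)
  y**3+4y**2−25y−100 = ((1/4)y+5/4)(4y**2−4y−80) + (0)
Last nonzero remainder: 4y**2−4y−80. Dividing through by 4 gives the monic gcd y**2−y−20.

y**2−y−20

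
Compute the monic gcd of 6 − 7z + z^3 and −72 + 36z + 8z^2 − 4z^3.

−6 + z + z^2

By polynomial division,
  z^3 − 7z + 6 = (−1/4)(−4z^3 + 8z^2 + 36z − 72) + (2z^2 + 2z − 12)
  −4z^3 + 8z^2 + 36z − 72 = (−2z + 6)(2z^2 + 2z − 12) + (0)
Last nonzero remainder: 2z^2 + 2z − 12. Dividing through by 2 gives the monic gcd z^2 + z − 6.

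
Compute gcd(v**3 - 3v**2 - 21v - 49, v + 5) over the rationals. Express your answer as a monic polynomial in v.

1

Euclidean algorithm in ℚ[v]:
  v**3 - 3v**2 - 21v - 49 = (v**2 - 8v + 19)(v + 5) + (-144)
  v + 5 = (-(1/144)v - 5/144)(-144) + (0)
The last nonzero remainder is the constant -144, so the polynomials are coprime and gcd = 1.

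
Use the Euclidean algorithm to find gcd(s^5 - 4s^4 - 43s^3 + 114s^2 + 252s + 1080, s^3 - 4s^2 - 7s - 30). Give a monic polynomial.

Repeated division with remainder:
  s^5 - 4s^4 - 43s^3 + 114s^2 + 252s + 1080 = (s^2 - 36)(s^3 - 4s^2 - 7s - 30) + (0)
The last nonzero remainder s^3 - 4s^2 - 7s - 30 is already monic.

s^3 - 4s^2 - 7s - 30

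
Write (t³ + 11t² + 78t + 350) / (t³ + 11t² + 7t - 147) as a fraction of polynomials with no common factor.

(t² + 4t + 50)/(t² + 4t - 21)

Apply the Euclidean algorithm:
  t³ + 11t² + 78t + 350 = (t³ + 11t² + 7t - 147) + (71t + 497)
  t³ + 11t² + 7t - 147 = ((1/71)t² + (4/71)t - 21/71)(71t + 497) + (0)
Last nonzero remainder: 71t + 497. Dividing through by 71 gives the monic gcd t + 7.
Cancel t + 7 from numerator and denominator to get the reduced form.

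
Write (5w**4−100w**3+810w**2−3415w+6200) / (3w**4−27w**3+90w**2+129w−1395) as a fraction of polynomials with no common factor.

Repeated division with remainder:
  5w**4−100w**3+810w**2−3415w+6200 = (5/3)(3w**4−27w**3+90w**2+129w−1395) + (−55w**3+660w**2−3630w+8525)
  3w**4−27w**3+90w**2+129w−1395 = (−(3/55)w−9/55)(−55w**3+660w**2−3630w+8525) + (0)
Last nonzero remainder: −55w**3+660w**2−3630w+8525. Dividing through by −55 gives the monic gcd w**3−12w**2+66w−155.
Cancel w**3−12w**2+66w−155 from numerator and denominator to get the reduced form.

(5w−40)/(3w+9)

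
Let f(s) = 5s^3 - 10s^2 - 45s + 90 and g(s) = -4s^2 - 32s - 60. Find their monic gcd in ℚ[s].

s + 3

Apply the Euclidean algorithm:
  5s^3 - 10s^2 - 45s + 90 = (-(5/4)s + 25/2)(-4s^2 - 32s - 60) + (280s + 840)
  -4s^2 - 32s - 60 = (-(1/70)s - 1/14)(280s + 840) + (0)
Last nonzero remainder: 280s + 840. Dividing through by 280 gives the monic gcd s + 3.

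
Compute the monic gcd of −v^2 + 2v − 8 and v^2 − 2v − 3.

Repeated division with remainder:
  −v^2 + 2v − 8 = (−1)(v^2 − 2v − 3) + (−11)
  v^2 − 2v − 3 = (−(1/11)v^2 + (2/11)v + 3/11)(−11) + (0)
The last nonzero remainder is the constant −11, so the polynomials are coprime and gcd = 1.

1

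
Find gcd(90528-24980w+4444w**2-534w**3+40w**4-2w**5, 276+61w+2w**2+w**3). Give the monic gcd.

Apply the Euclidean algorithm:
  -2w**5+40w**4-534w**3+4444w**2-24980w+90528 = (-2w**2+44w-500)(w**3+2w**2+61w+276) + (3312w**2-6624w+228528)
  w**3+2w**2+61w+276 = ((1/3312)w+1/828)(3312w**2-6624w+228528) + (0)
Last nonzero remainder: 3312w**2-6624w+228528. Dividing through by 3312 gives the monic gcd w**2-2w+69.

69-2w+w**2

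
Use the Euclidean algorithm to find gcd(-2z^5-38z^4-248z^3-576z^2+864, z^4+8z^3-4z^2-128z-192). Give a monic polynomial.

By polynomial division,
  -2z^5-38z^4-248z^3-576z^2+864 = (-2z-22)(z^4+8z^3-4z^2-128z-192) + (-80z^3-920z^2-3200z-3360)
  z^4+8z^3-4z^2-128z-192 = (-(1/80)z+7/160)(-80z^3-920z^2-3200z-3360) + (-(15/4)z^2-30z-45)
  -80z^3-920z^2-3200z-3360 = ((64/3)z+224/3)(-(15/4)z^2-30z-45) + (0)
Last nonzero remainder: -(15/4)z^2-30z-45. Dividing through by -15/4 gives the monic gcd z^2+8z+12.

z^2+8z+12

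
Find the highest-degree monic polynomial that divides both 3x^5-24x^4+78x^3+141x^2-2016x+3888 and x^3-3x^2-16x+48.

By polynomial division,
  3x^5-24x^4+78x^3+141x^2-2016x+3888 = (3x^2-15x+81)(x^3-3x^2-16x+48) + (0)
The last nonzero remainder x^3-3x^2-16x+48 is already monic.

x^3-3x^2-16x+48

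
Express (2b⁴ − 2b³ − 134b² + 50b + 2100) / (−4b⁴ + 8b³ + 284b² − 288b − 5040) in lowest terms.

(−b + 5)/(2b − 12)

Euclidean algorithm in ℚ[b]:
  2b⁴ − 2b³ − 134b² + 50b + 2100 = (−1/2)(−4b⁴ + 8b³ + 284b² − 288b − 5040) + (2b³ + 8b² − 94b − 420)
  −4b⁴ + 8b³ + 284b² − 288b − 5040 = (−2b + 12)(2b³ + 8b² − 94b − 420) + (0)
Last nonzero remainder: 2b³ + 8b² − 94b − 420. Dividing through by 2 gives the monic gcd b³ + 4b² − 47b − 210.
Cancel b³ + 4b² − 47b − 210 from numerator and denominator to get the reduced form.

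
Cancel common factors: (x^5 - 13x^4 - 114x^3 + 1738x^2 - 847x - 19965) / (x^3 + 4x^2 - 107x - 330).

(x^3 - 27x^2 + 231x - 605)/(x - 10)

Euclidean algorithm in ℚ[x]:
  x^5 - 13x^4 - 114x^3 + 1738x^2 - 847x - 19965 = (x^2 - 17x + 61)(x^3 + 4x^2 - 107x - 330) + (5x^2 + 70x + 165)
  x^3 + 4x^2 - 107x - 330 = ((1/5)x - 2)(5x^2 + 70x + 165) + (0)
Last nonzero remainder: 5x^2 + 70x + 165. Dividing through by 5 gives the monic gcd x^2 + 14x + 33.
Cancel x^2 + 14x + 33 from numerator and denominator to get the reduced form.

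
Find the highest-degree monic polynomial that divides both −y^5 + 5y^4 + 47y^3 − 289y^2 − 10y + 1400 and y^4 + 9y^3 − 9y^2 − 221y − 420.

Euclidean algorithm in ℚ[y]:
  −y^5 + 5y^4 + 47y^3 − 289y^2 − 10y + 1400 = (−y + 14)(y^4 + 9y^3 − 9y^2 − 221y − 420) + (−88y^3 − 384y^2 + 2664y + 7280)
  y^4 + 9y^3 − 9y^2 − 221y − 420 = (−(1/88)y − 51/968)(−88y^3 − 384y^2 + 2664y + 7280) + ((126/121)y^2 + (252/121)y − 4410/121)
  −88y^3 − 384y^2 + 2664y + 7280 = (−(5324/63)y − 12584/63)((126/121)y^2 + (252/121)y − 4410/121) + (0)
Last nonzero remainder: (126/121)y^2 + (252/121)y − 4410/121. Dividing through by 126/121 gives the monic gcd y^2 + 2y − 35.

y^2 + 2y − 35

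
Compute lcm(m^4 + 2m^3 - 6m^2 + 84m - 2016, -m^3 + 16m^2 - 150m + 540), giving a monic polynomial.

m^6 - 8m^5 + 64m^4 + 324m^3 - 3396m^2 + 27720m - 181440

Repeated division with remainder:
  m^4 + 2m^3 - 6m^2 + 84m - 2016 = (-m - 18)(-m^3 + 16m^2 - 150m + 540) + (132m^2 - 2076m + 7704)
  -m^3 + 16m^2 - 150m + 540 = (-(1/132)m + 1/484)(132m^2 - 2076m + 7704) + (-(10569/121)m + 63414/121)
  132m^2 - 2076m + 7704 = (-(5324/3523)m + 51788/3523)(-(10569/121)m + 63414/121) + (0)
Last nonzero remainder: -(10569/121)m + 63414/121. Dividing through by -10569/121 gives the monic gcd m - 6.
Then lcm(f, g) = f·g / gcd(f, g); expanding and making the result monic gives the answer.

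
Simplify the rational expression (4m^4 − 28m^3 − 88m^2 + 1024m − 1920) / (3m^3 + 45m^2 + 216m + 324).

(4m^3 − 52m^2 + 224m − 320)/(3m^2 + 27m + 54)

Apply the Euclidean algorithm:
  4m^4 − 28m^3 − 88m^2 + 1024m − 1920 = ((4/3)m − 88/3)(3m^3 + 45m^2 + 216m + 324) + (944m^2 + 6928m + 7584)
  3m^3 + 45m^2 + 216m + 324 = ((3/944)m + 339/13924)(944m^2 + 6928m + 7584) + ((80850/3481)m + 485100/3481)
  944m^2 + 6928m + 7584 = ((1643032/40425)m + 2199992/40425)((80850/3481)m + 485100/3481) + (0)
Last nonzero remainder: (80850/3481)m + 485100/3481. Dividing through by 80850/3481 gives the monic gcd m + 6.
Cancel m + 6 from numerator and denominator to get the reduced form.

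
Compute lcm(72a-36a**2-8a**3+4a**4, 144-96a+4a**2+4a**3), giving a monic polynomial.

Repeated division with remainder:
  4a**4-8a**3-36a**2+72a = (a-3)(4a**3+4a**2-96a+144) + (72a**2-360a+432)
  4a**3+4a**2-96a+144 = ((1/18)a+1/3)(72a**2-360a+432) + (0)
Last nonzero remainder: 72a**2-360a+432. Dividing through by 72 gives the monic gcd a**2-5a+6.
Then lcm(f, g) = f·g / gcd(f, g); expanding and making the result monic gives the answer.

108a-36a**2-21a**3+4a**4+a**5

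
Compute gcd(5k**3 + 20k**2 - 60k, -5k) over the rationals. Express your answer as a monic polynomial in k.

k

Apply the Euclidean algorithm:
  5k**3 + 20k**2 - 60k = (-k**2 - 4k + 12)(-5k) + (0)
Last nonzero remainder: -5k. Dividing through by -5 gives the monic gcd k.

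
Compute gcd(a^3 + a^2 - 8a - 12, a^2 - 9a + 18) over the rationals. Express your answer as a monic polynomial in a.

a - 3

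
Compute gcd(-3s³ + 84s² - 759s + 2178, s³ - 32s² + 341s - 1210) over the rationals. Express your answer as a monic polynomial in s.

s² - 22s + 121

Euclidean algorithm in ℚ[s]:
  -3s³ + 84s² - 759s + 2178 = (-3)(s³ - 32s² + 341s - 1210) + (-12s² + 264s - 1452)
  s³ - 32s² + 341s - 1210 = (-(1/12)s + 5/6)(-12s² + 264s - 1452) + (0)
Last nonzero remainder: -12s² + 264s - 1452. Dividing through by -12 gives the monic gcd s² - 22s + 121.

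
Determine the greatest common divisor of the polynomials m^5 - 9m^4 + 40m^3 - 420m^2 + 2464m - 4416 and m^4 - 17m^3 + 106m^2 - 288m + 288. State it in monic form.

m^3 - 14m^2 + 64m - 96

By polynomial division,
  m^5 - 9m^4 + 40m^3 - 420m^2 + 2464m - 4416 = (m + 8)(m^4 - 17m^3 + 106m^2 - 288m + 288) + (70m^3 - 980m^2 + 4480m - 6720)
  m^4 - 17m^3 + 106m^2 - 288m + 288 = ((1/70)m - 3/70)(70m^3 - 980m^2 + 4480m - 6720) + (0)
Last nonzero remainder: 70m^3 - 980m^2 + 4480m - 6720. Dividing through by 70 gives the monic gcd m^3 - 14m^2 + 64m - 96.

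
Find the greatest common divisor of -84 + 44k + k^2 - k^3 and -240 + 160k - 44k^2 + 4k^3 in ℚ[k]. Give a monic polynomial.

Repeated division with remainder:
  -k^3 + k^2 + 44k - 84 = (-1/4)(4k^3 - 44k^2 + 160k - 240) + (-10k^2 + 84k - 144)
  4k^3 - 44k^2 + 160k - 240 = (-(2/5)k + 26/25)(-10k^2 + 84k - 144) + ((376/25)k - 2256/25)
  -10k^2 + 84k - 144 = (-(125/188)k + 75/47)((376/25)k - 2256/25) + (0)
Last nonzero remainder: (376/25)k - 2256/25. Dividing through by 376/25 gives the monic gcd k - 6.

-6 + k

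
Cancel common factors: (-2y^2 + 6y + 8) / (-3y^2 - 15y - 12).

(2y - 8)/(3y + 12)

Apply the Euclidean algorithm:
  -2y^2 + 6y + 8 = (2/3)(-3y^2 - 15y - 12) + (16y + 16)
  -3y^2 - 15y - 12 = (-(3/16)y - 3/4)(16y + 16) + (0)
Last nonzero remainder: 16y + 16. Dividing through by 16 gives the monic gcd y + 1.
Cancel y + 1 from numerator and denominator to get the reduced form.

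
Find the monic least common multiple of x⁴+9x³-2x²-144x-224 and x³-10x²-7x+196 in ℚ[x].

x⁶-5x⁵-79x⁴+325x³+1694x²-3920x-10976

By polynomial division,
  x⁴+9x³-2x²-144x-224 = (x+19)(x³-10x²-7x+196) + (195x²-207x-3948)
  x³-10x²-7x+196 = ((1/195)x-581/12675)(195x²-207x-3948) + ((15876/4225)x+63504/4225)
  195x²-207x-3948 = ((274625/5292)x-198575/756)((15876/4225)x+63504/4225) + (0)
Last nonzero remainder: (15876/4225)x+63504/4225. Dividing through by 15876/4225 gives the monic gcd x+4.
Then lcm(f, g) = f·g / gcd(f, g); expanding and making the result monic gives the answer.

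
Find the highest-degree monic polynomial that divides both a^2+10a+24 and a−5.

1

Apply the Euclidean algorithm:
  a^2+10a+24 = (a+15)(a−5) + (99)
  a−5 = ((1/99)a−5/99)(99) + (0)
The last nonzero remainder is the constant 99, so the polynomials are coprime and gcd = 1.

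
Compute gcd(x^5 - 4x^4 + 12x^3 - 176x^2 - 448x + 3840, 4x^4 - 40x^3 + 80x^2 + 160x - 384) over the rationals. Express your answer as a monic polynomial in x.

Repeated division with remainder:
  x^5 - 4x^4 + 12x^3 - 176x^2 - 448x + 3840 = ((1/4)x + 3/2)(4x^4 - 40x^3 + 80x^2 + 160x - 384) + (52x^3 - 336x^2 - 592x + 4416)
  4x^4 - 40x^3 + 80x^2 + 160x - 384 = ((1/13)x - 46/169)(52x^3 - 336x^2 - 592x + 4416) + ((5760/169)x^2 - (57600/169)x + 138240/169)
  52x^3 - 336x^2 - 592x + 4416 = ((2197/1440)x + 3887/720)((5760/169)x^2 - (57600/169)x + 138240/169) + (0)
Last nonzero remainder: (5760/169)x^2 - (57600/169)x + 138240/169. Dividing through by 5760/169 gives the monic gcd x^2 - 10x + 24.

x^2 - 10x + 24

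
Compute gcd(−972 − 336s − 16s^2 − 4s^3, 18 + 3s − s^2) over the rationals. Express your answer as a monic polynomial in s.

Euclidean algorithm in ℚ[s]:
  −4s^3 − 16s^2 − 336s − 972 = (4s + 28)(−s^2 + 3s + 18) + (−492s − 1476)
  −s^2 + 3s + 18 = ((1/492)s − 1/82)(−492s − 1476) + (0)
Last nonzero remainder: −492s − 1476. Dividing through by −492 gives the monic gcd s + 3.

3 + s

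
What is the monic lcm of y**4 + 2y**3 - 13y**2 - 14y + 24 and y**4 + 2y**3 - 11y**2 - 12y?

y**6 + 3y**5 - 11y**4 - 27y**3 + 10y**2 + 24y

Apply the Euclidean algorithm:
  y**4 + 2y**3 - 13y**2 - 14y + 24 = (y**4 + 2y**3 - 11y**2 - 12y) + (-2y**2 - 2y + 24)
  y**4 + 2y**3 - 11y**2 - 12y = (-(1/2)y**2 - (1/2)y)(-2y**2 - 2y + 24) + (0)
Last nonzero remainder: -2y**2 - 2y + 24. Dividing through by -2 gives the monic gcd y**2 + y - 12.
Then lcm(f, g) = f·g / gcd(f, g); expanding and making the result monic gives the answer.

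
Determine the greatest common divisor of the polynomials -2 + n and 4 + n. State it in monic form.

1

By polynomial division,
  n - 2 = (n + 4) + (-6)
  n + 4 = (-(1/6)n - 2/3)(-6) + (0)
The last nonzero remainder is the constant -6, so the polynomials are coprime and gcd = 1.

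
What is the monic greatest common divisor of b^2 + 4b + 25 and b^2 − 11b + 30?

1

Apply the Euclidean algorithm:
  b^2 + 4b + 25 = (b^2 − 11b + 30) + (15b − 5)
  b^2 − 11b + 30 = ((1/15)b − 32/45)(15b − 5) + (238/9)
  15b − 5 = ((135/238)b − 45/238)(238/9) + (0)
The last nonzero remainder is the constant 238/9, so the polynomials are coprime and gcd = 1.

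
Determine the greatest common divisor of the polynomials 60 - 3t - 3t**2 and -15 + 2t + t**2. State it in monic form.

5 + t

Repeated division with remainder:
  -3t**2 - 3t + 60 = (-3)(t**2 + 2t - 15) + (3t + 15)
  t**2 + 2t - 15 = ((1/3)t - 1)(3t + 15) + (0)
Last nonzero remainder: 3t + 15. Dividing through by 3 gives the monic gcd t + 5.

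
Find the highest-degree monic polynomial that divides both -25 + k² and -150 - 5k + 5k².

5 + k

Repeated division with remainder:
  k² - 25 = (1/5)(5k² - 5k - 150) + (k + 5)
  5k² - 5k - 150 = (5k - 30)(k + 5) + (0)
The last nonzero remainder k + 5 is already monic.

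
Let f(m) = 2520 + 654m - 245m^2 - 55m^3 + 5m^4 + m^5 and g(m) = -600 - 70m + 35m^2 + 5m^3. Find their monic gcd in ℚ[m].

-20 + m + m^2

Euclidean algorithm in ℚ[m]:
  m^5 + 5m^4 - 55m^3 - 245m^2 + 654m + 2520 = ((1/5)m^2 - (2/5)m - 27/5)(5m^3 + 35m^2 - 70m - 600) + (36m^2 + 36m - 720)
  5m^3 + 35m^2 - 70m - 600 = ((5/36)m + 5/6)(36m^2 + 36m - 720) + (0)
Last nonzero remainder: 36m^2 + 36m - 720. Dividing through by 36 gives the monic gcd m^2 + m - 20.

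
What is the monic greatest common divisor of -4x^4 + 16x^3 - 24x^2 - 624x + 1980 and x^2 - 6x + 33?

x^2 - 6x + 33

Repeated division with remainder:
  -4x^4 + 16x^3 - 24x^2 - 624x + 1980 = (-4x^2 - 8x + 60)(x^2 - 6x + 33) + (0)
The last nonzero remainder x^2 - 6x + 33 is already monic.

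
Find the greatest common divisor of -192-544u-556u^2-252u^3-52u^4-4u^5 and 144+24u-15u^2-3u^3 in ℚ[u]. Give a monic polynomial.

Euclidean algorithm in ℚ[u]:
  -4u^5-52u^4-252u^3-556u^2-544u-192 = ((4/3)u^2+(32/3)u+124/3)(-3u^3-15u^2+24u+144) + (-384u^2-3072u-6144)
  -3u^3-15u^2+24u+144 = ((1/128)u-3/128)(-384u^2-3072u-6144) + (0)
Last nonzero remainder: -384u^2-3072u-6144. Dividing through by -384 gives the monic gcd u^2+8u+16.

16+8u+u^2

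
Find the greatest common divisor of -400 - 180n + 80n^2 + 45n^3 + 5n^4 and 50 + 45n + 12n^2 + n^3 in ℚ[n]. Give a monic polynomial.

10 + 7n + n^2

By polynomial division,
  5n^4 + 45n^3 + 80n^2 - 180n - 400 = (5n - 15)(n^3 + 12n^2 + 45n + 50) + (35n^2 + 245n + 350)
  n^3 + 12n^2 + 45n + 50 = ((1/35)n + 1/7)(35n^2 + 245n + 350) + (0)
Last nonzero remainder: 35n^2 + 245n + 350. Dividing through by 35 gives the monic gcd n^2 + 7n + 10.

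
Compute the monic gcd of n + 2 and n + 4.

1

Euclidean algorithm in ℚ[n]:
  n + 2 = (n + 4) + (-2)
  n + 4 = (-(1/2)n - 2)(-2) + (0)
The last nonzero remainder is the constant -2, so the polynomials are coprime and gcd = 1.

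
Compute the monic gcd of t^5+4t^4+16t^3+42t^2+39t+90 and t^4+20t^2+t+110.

t^2+t+10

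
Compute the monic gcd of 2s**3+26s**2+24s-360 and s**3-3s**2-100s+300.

s**2+7s-30

Euclidean algorithm in ℚ[s]:
  2s**3+26s**2+24s-360 = (2)(s**3-3s**2-100s+300) + (32s**2+224s-960)
  s**3-3s**2-100s+300 = ((1/32)s-5/16)(32s**2+224s-960) + (0)
Last nonzero remainder: 32s**2+224s-960. Dividing through by 32 gives the monic gcd s**2+7s-30.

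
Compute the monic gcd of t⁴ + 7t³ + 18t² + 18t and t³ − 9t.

t² + 3t

Repeated division with remainder:
  t⁴ + 7t³ + 18t² + 18t = (t + 7)(t³ − 9t) + (27t² + 81t)
  t³ − 9t = ((1/27)t − 1/9)(27t² + 81t) + (0)
Last nonzero remainder: 27t² + 81t. Dividing through by 27 gives the monic gcd t² + 3t.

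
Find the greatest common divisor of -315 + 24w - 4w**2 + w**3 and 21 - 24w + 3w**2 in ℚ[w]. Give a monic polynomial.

-7 + w

Repeated division with remainder:
  w**3 - 4w**2 + 24w - 315 = ((1/3)w + 4/3)(3w**2 - 24w + 21) + (49w - 343)
  3w**2 - 24w + 21 = ((3/49)w - 3/49)(49w - 343) + (0)
Last nonzero remainder: 49w - 343. Dividing through by 49 gives the monic gcd w - 7.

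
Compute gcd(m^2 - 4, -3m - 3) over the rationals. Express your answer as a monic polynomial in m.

Euclidean algorithm in ℚ[m]:
  m^2 - 4 = (-(1/3)m + 1/3)(-3m - 3) + (-3)
  -3m - 3 = (m + 1)(-3) + (0)
The last nonzero remainder is the constant -3, so the polynomials are coprime and gcd = 1.

1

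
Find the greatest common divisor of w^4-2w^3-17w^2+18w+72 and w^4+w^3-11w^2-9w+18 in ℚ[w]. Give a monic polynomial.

w^3+2w^2-9w-18

Apply the Euclidean algorithm:
  w^4-2w^3-17w^2+18w+72 = (w^4+w^3-11w^2-9w+18) + (-3w^3-6w^2+27w+54)
  w^4+w^3-11w^2-9w+18 = (-(1/3)w+1/3)(-3w^3-6w^2+27w+54) + (0)
Last nonzero remainder: -3w^3-6w^2+27w+54. Dividing through by -3 gives the monic gcd w^3+2w^2-9w-18.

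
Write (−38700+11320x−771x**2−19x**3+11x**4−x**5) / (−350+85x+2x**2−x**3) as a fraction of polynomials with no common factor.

(−774+149x−16x**2+x**3)/(−7+x)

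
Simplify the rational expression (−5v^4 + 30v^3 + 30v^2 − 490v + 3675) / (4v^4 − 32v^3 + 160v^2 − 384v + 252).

(−5v^2 + 10v + 175)/(4v^2 − 16v + 12)

Repeated division with remainder:
  −5v^4 + 30v^3 + 30v^2 − 490v + 3675 = (−5/4)(4v^4 − 32v^3 + 160v^2 − 384v + 252) + (−10v^3 + 230v^2 − 970v + 3990)
  4v^4 − 32v^3 + 160v^2 − 384v + 252 = (−(2/5)v − 6)(−10v^3 + 230v^2 − 970v + 3990) + (1152v^2 − 4608v + 24192)
  −10v^3 + 230v^2 − 970v + 3990 = (−(5/576)v + 95/576)(1152v^2 − 4608v + 24192) + (0)
Last nonzero remainder: 1152v^2 − 4608v + 24192. Dividing through by 1152 gives the monic gcd v^2 − 4v + 21.
Cancel v^2 − 4v + 21 from numerator and denominator to get the reduced form.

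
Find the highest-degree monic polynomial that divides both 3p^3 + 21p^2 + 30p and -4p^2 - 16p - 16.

Apply the Euclidean algorithm:
  3p^3 + 21p^2 + 30p = (-(3/4)p - 9/4)(-4p^2 - 16p - 16) + (-18p - 36)
  -4p^2 - 16p - 16 = ((2/9)p + 4/9)(-18p - 36) + (0)
Last nonzero remainder: -18p - 36. Dividing through by -18 gives the monic gcd p + 2.

p + 2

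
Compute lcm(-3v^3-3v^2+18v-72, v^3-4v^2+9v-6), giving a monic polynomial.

Euclidean algorithm in ℚ[v]:
  -3v^3-3v^2+18v-72 = (-3)(v^3-4v^2+9v-6) + (-15v^2+45v-90)
  v^3-4v^2+9v-6 = (-(1/15)v+1/15)(-15v^2+45v-90) + (0)
Last nonzero remainder: -15v^2+45v-90. Dividing through by -15 gives the monic gcd v^2-3v+6.
Then lcm(f, g) = f·g / gcd(f, g); expanding and making the result monic gives the answer.

v^4-7v^2+30v-24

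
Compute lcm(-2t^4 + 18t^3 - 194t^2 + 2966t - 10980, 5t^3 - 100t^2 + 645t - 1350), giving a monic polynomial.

t^5 - 15t^4 + 151t^3 - 2065t^2 + 14388t - 32940

Repeated division with remainder:
  -2t^4 + 18t^3 - 194t^2 + 2966t - 10980 = (-(2/5)t - 22/5)(5t^3 - 100t^2 + 645t - 1350) + (-376t^2 + 5264t - 16920)
  5t^3 - 100t^2 + 645t - 1350 = (-(5/376)t + 15/188)(-376t^2 + 5264t - 16920) + (0)
Last nonzero remainder: -376t^2 + 5264t - 16920. Dividing through by -376 gives the monic gcd t^2 - 14t + 45.
Then lcm(f, g) = f·g / gcd(f, g); expanding and making the result monic gives the answer.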